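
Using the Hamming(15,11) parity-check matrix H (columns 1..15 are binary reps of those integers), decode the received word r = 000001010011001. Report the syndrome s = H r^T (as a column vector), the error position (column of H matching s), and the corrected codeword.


s = (0, 1, 1, 0)^T, error position = 6, corrected codeword c = 000000010011001

Compute s = H r^T mod 2 one row at a time:
  s_1 = 1 + 0 + 0 + 1 + 1 + 0 + 0 + 1 = 4 ≡ 0 (mod 2).
  s_2 = 0 + 0 + 1 + 0 + 1 + 0 + 0 + 1 = 3 ≡ 1 (mod 2).
  s_3 = 0 + 0 + 1 + 0 + 0 + 1 + 0 + 1 = 3 ≡ 1 (mod 2).
  s_4 = 0 + 0 + 0 + 0 + 0 + 1 + 0 + 1 = 2 ≡ 0 (mod 2).
s = (0, 1, 1, 0)^T — this equals column 6 of H (binary 0110), so error is at position 6.
Correct: flip bit 6 of r = 000001010011001 to get c = 000000010011001.


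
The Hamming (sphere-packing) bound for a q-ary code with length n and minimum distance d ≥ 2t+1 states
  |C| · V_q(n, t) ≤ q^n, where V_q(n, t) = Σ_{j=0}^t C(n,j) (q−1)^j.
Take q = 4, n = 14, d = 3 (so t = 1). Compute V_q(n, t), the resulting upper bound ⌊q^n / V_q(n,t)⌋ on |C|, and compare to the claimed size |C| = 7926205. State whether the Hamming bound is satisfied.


V_q(n, t) = 43, q^n = 268435456, Hamming bound = 6242685, |C| = 7926205 > bound (violated).

Step 1: Compute V_q(n, t) = Σ_{j=0}^1 C(n, j) (q−1)^j.
  j = 0: C(14,0)·(3)^0 = 1·1 = 1.
  j = 1: C(14,1)·(3)^1 = 14·3 = 42.
  V_q(n, t) = 1 + 42 = 43.
Step 2: q^n = 4^14 = 268435456.
Step 3: Hamming bound ⌊q^n / V_q(n,t)⌋ = ⌊268435456/43⌋ = 6242685.
Step 4: Compare |C| = 7926205 to 6242685: violated.
The claimed |C| lies above the Hamming bound, so no 4-ary code of length 14 with d ≥ 3 can have 7926205 codewords.


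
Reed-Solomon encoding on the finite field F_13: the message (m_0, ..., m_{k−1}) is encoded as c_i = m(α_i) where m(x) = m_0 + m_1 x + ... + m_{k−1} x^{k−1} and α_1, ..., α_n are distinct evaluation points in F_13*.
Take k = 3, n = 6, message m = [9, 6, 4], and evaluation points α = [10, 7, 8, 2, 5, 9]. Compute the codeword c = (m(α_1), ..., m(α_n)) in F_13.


c = [1, 0, 1, 11, 9, 10]

Message polynomial: m(x) = 9 + 6·x + 4·x^2 (mod 13).
For each evaluation point α_i, compute m(α_i) mod 13:
  α_1 = 10: Horner steps 4 → 7 → 1, so m(10) = 1.
  α_2 = 7: Horner steps 4 → 8 → 0, so m(7) = 0.
  α_3 = 8: Horner steps 4 → 12 → 1, so m(8) = 1.
  α_4 = 2: Horner steps 4 → 1 → 11, so m(2) = 11.
  α_5 = 5: Horner steps 4 → 0 → 9, so m(5) = 9.
  α_6 = 9: Horner steps 4 → 3 → 10, so m(9) = 10.
Codeword c = [1, 0, 1, 11, 9, 10] ∈ F_13^6.


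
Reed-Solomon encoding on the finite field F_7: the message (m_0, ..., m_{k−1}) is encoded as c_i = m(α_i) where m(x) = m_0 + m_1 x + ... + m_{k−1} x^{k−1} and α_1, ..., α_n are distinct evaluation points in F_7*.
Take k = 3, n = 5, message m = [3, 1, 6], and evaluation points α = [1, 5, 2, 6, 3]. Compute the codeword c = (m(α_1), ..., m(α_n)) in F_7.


c = [3, 4, 1, 1, 4]

Message polynomial: m(x) = 3 + 1·x + 6·x^2 (mod 7).
For each evaluation point α_i, compute m(α_i) mod 7:
  α_1 = 1: Horner steps 6 → 0 → 3, so m(1) = 3.
  α_2 = 5: Horner steps 6 → 3 → 4, so m(5) = 4.
  α_3 = 2: Horner steps 6 → 6 → 1, so m(2) = 1.
  α_4 = 6: Horner steps 6 → 2 → 1, so m(6) = 1.
  α_5 = 3: Horner steps 6 → 5 → 4, so m(3) = 4.
Codeword c = [3, 4, 1, 1, 4] ∈ F_7^5.


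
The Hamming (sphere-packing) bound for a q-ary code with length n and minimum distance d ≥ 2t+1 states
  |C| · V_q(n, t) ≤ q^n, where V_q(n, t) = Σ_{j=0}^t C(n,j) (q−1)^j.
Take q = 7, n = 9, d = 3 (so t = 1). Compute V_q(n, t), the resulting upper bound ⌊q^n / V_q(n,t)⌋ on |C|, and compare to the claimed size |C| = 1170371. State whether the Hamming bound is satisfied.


V_q(n, t) = 55, q^n = 40353607, Hamming bound = 733701, |C| = 1170371 > bound (violated).

Step 1: Compute V_q(n, t) = Σ_{j=0}^1 C(n, j) (q−1)^j.
  j = 0: C(9,0)·(6)^0 = 1·1 = 1.
  j = 1: C(9,1)·(6)^1 = 9·6 = 54.
  V_q(n, t) = 1 + 54 = 55.
Step 2: q^n = 7^9 = 40353607.
Step 3: Hamming bound ⌊q^n / V_q(n,t)⌋ = ⌊40353607/55⌋ = 733701.
Step 4: Compare |C| = 1170371 to 733701: violated.
The claimed |C| lies above the Hamming bound, so no 7-ary code of length 9 with d ≥ 3 can have 1170371 codewords.


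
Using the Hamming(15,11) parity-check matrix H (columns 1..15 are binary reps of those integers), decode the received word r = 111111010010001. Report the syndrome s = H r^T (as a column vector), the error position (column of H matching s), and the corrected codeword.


s = (1, 0, 1, 1)^T, error position = 11, corrected codeword c = 111111010000001

Compute s = H r^T mod 2 one row at a time:
  s_1 = 1 + 0 + 0 + 1 + 0 + 0 + 0 + 1 = 3 ≡ 1 (mod 2).
  s_2 = 1 + 1 + 1 + 0 + 0 + 0 + 0 + 1 = 4 ≡ 0 (mod 2).
  s_3 = 1 + 1 + 1 + 0 + 0 + 1 + 0 + 1 = 5 ≡ 1 (mod 2).
  s_4 = 1 + 1 + 1 + 0 + 0 + 1 + 0 + 1 = 5 ≡ 1 (mod 2).
s = (1, 0, 1, 1)^T — this equals column 11 of H (binary 1011), so error is at position 11.
Correct: flip bit 11 of r = 111111010010001 to get c = 111111010000001.


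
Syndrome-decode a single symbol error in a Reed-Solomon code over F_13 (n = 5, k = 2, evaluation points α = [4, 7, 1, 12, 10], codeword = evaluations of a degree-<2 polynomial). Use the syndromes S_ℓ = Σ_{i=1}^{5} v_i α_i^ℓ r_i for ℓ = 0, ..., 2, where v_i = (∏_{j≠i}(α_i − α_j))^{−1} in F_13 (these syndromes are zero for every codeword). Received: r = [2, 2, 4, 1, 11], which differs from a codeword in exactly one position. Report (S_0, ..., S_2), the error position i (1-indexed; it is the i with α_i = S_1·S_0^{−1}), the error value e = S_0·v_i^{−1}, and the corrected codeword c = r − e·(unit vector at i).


S = (8, 4, 2), error at position 2, error magnitude e = 2, c = [2, 0, 4, 1, 11].

Step 1: column multipliers v_i = (∏_{j≠i}(α_i − α_j))^{−1} mod 13.
  i = 1 (α = 4): (4−7)(4−1)(4−12)(4−10) = (−3)·3·(−8)·(−6) = −432 ≡ 10, so v_1 = 10^{−1} = 4 (mod 13).
  i = 2 (α = 7): (7−4)(7−1)(7−12)(7−10) = 3·6·(−5)·(−3) = 270 ≡ 10, so v_2 = 10^{−1} = 4 (mod 13).
  i = 3 (α = 1): (1−4)(1−7)(1−12)(1−10) = (−3)·(−6)·(−11)·(−9) = 1782 ≡ 1, so v_3 = 1^{−1} = 1 (mod 13).
  i = 4 (α = 12): (12−4)(12−7)(12−1)(12−10) = 8·5·11·2 = 880 ≡ 9, so v_4 = 9^{−1} = 3 (mod 13).
  i = 5 (α = 10): (10−4)(10−7)(10−1)(10−12) = 6·3·9·(−2) = −324 ≡ 1, so v_5 = 1^{−1} = 1 (mod 13).
  v = [4, 4, 1, 3, 1].
Step 2: syndromes of r = [2, 2, 4, 1, 11] (all sums mod 13).
  S_0 = Σ v_i r_i = 4·2 + 4·2 + 1·4 + 3·1 + 1·11 = 34 ≡ 8.
  S_1 = Σ v_i α_i r_i = 4·4·2 + 4·7·2 + 1·1·4 + 3·12·1 + 1·10·11 = 238 ≡ 4.
  α_i^2 mod 13 = [3, 10, 1, 1, 9].
  S_2 = Σ v_i α_i^2 r_i = 4·3·2 + 4·10·2 + 1·1·4 + 3·1·1 + 1·9·11 = 210 ≡ 2.
  S = (8, 4, 2) ≠ 0, so r is not a codeword (an error is present).
Step 3: locate the error. For a single error e at position i, S_ℓ = v_i·e·α_i^ℓ, so α_err = S_1/S_0.
  S_0^{−1} = 8^{−1} = 5 (mod 13), so α_err = 4·5 = 20 ≡ 7 = α_2. Error position i = 2.
  Consistency check: S_2/S_1 = 2·10 = 20 ≡ 7 = α_err ✓ (single-error assumption holds).
Step 4: error magnitude e = S_0/v_2 = S_0·∏_{j≠2}(α_2 − α_j) = 8·10 = 80 ≡ 2 (mod 13).
Step 5: correct position 2: c_2 = r_2 − e = 2 − 2 ≡ 0 (mod 13). Hence c = [2, 0, 4, 1, 11].
  Check: interpolating c through the α_i gives m(x) = 9 + 8·x (degree < 2) with m(α_i) = c_i for every i, so c is indeed a codeword.


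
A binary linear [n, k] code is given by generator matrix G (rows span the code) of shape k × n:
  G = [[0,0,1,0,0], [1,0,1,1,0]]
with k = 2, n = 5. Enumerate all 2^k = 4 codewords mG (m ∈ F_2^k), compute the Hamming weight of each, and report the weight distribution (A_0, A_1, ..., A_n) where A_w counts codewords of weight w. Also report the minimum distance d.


Weight distribution: A_0 = 1, A_1 = 1, A_2 = 1, A_3 = 1. Minimum distance d = 1.

Enumerate all 2^2 = 4 messages m ∈ F_2^2.
For each, compute codeword c = mG in F_2^5, then tally its weight.
  m = 00 → c = 00000, weight = 0.
  m = 10 → c = 00100, weight = 1.
  m = 01 → c = 10110, weight = 3.
  m = 11 → c = 10010, weight = 2.
Tally weights:
  weight 0: 1 codewords.
  weight 1: 1 codewords.
  weight 2: 1 codewords.
  weight 3: 1 codewords.
Minimum distance d = smallest w > 0 with A_w > 0 = 1.
Sanity: Σ A_w = 4 = 2^2 = 4 ✓.


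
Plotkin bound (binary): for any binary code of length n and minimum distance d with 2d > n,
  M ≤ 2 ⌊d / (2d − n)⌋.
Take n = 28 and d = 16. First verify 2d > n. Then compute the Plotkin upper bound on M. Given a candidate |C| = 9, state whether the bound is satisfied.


Plotkin bound M ≤ 8; given |C| = 9 > bound (violated).

Check applicability: 2d = 32, n = 28.
2d − n = 4 > 0, so Plotkin applies.
Compute d/(2d−n) = 16/4 ≈ 4.0000.
⌊d/(2d−n)⌋ = 4.
Plotkin bound: M ≤ 2·4 = 8.
Given |C| = 9, check: VIOLATED.
This |C| is above the Plotkin bound, so no binary code with n = 28, d = 16 and 9 codewords exists.


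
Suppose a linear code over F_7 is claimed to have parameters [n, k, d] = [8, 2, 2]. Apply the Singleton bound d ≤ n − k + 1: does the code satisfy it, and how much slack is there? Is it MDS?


Singleton RHS = n − k + 1 = 7, slack = 5, bound satisfied, not MDS.

Singleton bound: d ≤ n − k + 1.
Here n = 8, k = 2, so n − k + 1 = 7.
Given d = 2, check d ≤ 7: YES.
Slack = (n − k + 1) − d = 5.
The code is NOT MDS (slack = 5 > 0).
Description: the claimed parameters are [8, 2, 2]_7; such a code would be non-MDS.


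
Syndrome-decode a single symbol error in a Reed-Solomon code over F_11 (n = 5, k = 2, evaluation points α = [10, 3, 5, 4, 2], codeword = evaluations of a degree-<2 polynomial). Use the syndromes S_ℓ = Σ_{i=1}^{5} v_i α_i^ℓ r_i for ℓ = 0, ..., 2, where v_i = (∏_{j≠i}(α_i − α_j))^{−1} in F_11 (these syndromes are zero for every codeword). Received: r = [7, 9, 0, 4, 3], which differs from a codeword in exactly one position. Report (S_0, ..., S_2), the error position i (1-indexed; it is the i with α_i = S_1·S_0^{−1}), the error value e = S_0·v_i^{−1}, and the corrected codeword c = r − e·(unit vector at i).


S = (4, 9, 1), error at position 3, error magnitude e = 1, c = [7, 9, 10, 4, 3].

Step 1: column multipliers v_i = (∏_{j≠i}(α_i − α_j))^{−1} mod 11.
  i = 1 (α = 10): (10−3)(10−5)(10−4)(10−2) = 7·5·6·8 = 1680 ≡ 8, so v_1 = 8^{−1} = 7 (mod 11).
  i = 2 (α = 3): (3−10)(3−5)(3−4)(3−2) = (−7)·(−2)·(−1)·1 = −14 ≡ 8, so v_2 = 8^{−1} = 7 (mod 11).
  i = 3 (α = 5): (5−10)(5−3)(5−4)(5−2) = (−5)·2·1·3 = −30 ≡ 3, so v_3 = 3^{−1} = 4 (mod 11).
  i = 4 (α = 4): (4−10)(4−3)(4−5)(4−2) = (−6)·1·(−1)·2 = 12 ≡ 1, so v_4 = 1^{−1} = 1 (mod 11).
  i = 5 (α = 2): (2−10)(2−3)(2−5)(2−4) = (−8)·(−1)·(−3)·(−2) = 48 ≡ 4, so v_5 = 4^{−1} = 3 (mod 11).
  v = [7, 7, 4, 1, 3].
Step 2: syndromes of r = [7, 9, 0, 4, 3] (all sums mod 11).
  S_0 = Σ v_i r_i = 7·7 + 7·9 + 4·0 + 1·4 + 3·3 = 125 ≡ 4.
  S_1 = Σ v_i α_i r_i = 7·10·7 + 7·3·9 + 4·5·0 + 1·4·4 + 3·2·3 = 713 ≡ 9.
  α_i^2 mod 11 = [1, 9, 3, 5, 4].
  S_2 = Σ v_i α_i^2 r_i = 7·1·7 + 7·9·9 + 4·3·0 + 1·5·4 + 3·4·3 = 672 ≡ 1.
  S = (4, 9, 1) ≠ 0, so r is not a codeword (an error is present).
Step 3: locate the error. For a single error e at position i, S_ℓ = v_i·e·α_i^ℓ, so α_err = S_1/S_0.
  S_0^{−1} = 4^{−1} = 3 (mod 11), so α_err = 9·3 = 27 ≡ 5 = α_3. Error position i = 3.
  Consistency check: S_2/S_1 = 1·5 = 5 ≡ 5 = α_err ✓ (single-error assumption holds).
Step 4: error magnitude e = S_0/v_3 = S_0·∏_{j≠3}(α_3 − α_j) = 4·3 = 12 ≡ 1 (mod 11).
Step 5: correct position 3: c_3 = r_3 − e = 0 − 1 ≡ 10 (mod 11). Hence c = [7, 9, 10, 4, 3].
  Check: interpolating c through the α_i gives m(x) = 2 + 6·x (degree < 2) with m(α_i) = c_i for every i, so c is indeed a codeword.


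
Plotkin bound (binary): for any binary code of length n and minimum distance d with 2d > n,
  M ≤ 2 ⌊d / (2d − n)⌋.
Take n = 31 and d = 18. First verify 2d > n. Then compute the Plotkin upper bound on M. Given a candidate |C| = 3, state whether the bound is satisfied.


Plotkin bound M ≤ 6; given |C| = 3 ≤ bound (satisfied).

Check applicability: 2d = 36, n = 31.
2d − n = 5 > 0, so Plotkin applies.
Compute d/(2d−n) = 18/5 ≈ 3.6000.
⌊d/(2d−n)⌋ = 3.
Plotkin bound: M ≤ 2·3 = 6.
Given |C| = 3, check: satisfied.
This |C| is below the Plotkin bound.


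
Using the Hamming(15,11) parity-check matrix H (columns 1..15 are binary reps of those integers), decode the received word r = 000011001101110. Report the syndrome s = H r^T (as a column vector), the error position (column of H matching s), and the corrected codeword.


s = (1, 1, 1, 1)^T, error position = 15, corrected codeword c = 000011001101111

Compute s = H r^T mod 2 one row at a time:
  s_1 = 0 + 1 + 1 + 0 + 1 + 1 + 1 + 0 = 5 ≡ 1 (mod 2).
  s_2 = 0 + 1 + 1 + 0 + 1 + 1 + 1 + 0 = 5 ≡ 1 (mod 2).
  s_3 = 0 + 0 + 1 + 0 + 1 + 0 + 1 + 0 = 3 ≡ 1 (mod 2).
  s_4 = 0 + 0 + 1 + 0 + 1 + 0 + 1 + 0 = 3 ≡ 1 (mod 2).
s = (1, 1, 1, 1)^T — this equals column 15 of H (binary 1111), so error is at position 15.
Correct: flip bit 15 of r = 000011001101110 to get c = 000011001101111.


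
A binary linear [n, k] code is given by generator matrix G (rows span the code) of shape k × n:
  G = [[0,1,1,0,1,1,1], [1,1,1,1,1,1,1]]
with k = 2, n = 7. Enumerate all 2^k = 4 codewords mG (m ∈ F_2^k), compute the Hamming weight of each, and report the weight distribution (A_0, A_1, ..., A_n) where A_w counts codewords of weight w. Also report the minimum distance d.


Weight distribution: A_0 = 1, A_2 = 1, A_5 = 1, A_7 = 1. Minimum distance d = 2.

Enumerate all 2^2 = 4 messages m ∈ F_2^2.
For each, compute codeword c = mG in F_2^7, then tally its weight.
  m = 00 → c = 0000000, weight = 0.
  m = 10 → c = 0110111, weight = 5.
  m = 01 → c = 1111111, weight = 7.
  m = 11 → c = 1001000, weight = 2.
Tally weights:
  weight 0: 1 codewords.
  weight 2: 1 codewords.
  weight 5: 1 codewords.
  weight 7: 1 codewords.
Minimum distance d = smallest w > 0 with A_w > 0 = 2.
Sanity: Σ A_w = 4 = 2^2 = 4 ✓.


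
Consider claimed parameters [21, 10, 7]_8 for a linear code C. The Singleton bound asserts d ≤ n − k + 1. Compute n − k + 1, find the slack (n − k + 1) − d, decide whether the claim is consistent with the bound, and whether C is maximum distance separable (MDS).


Singleton RHS = n − k + 1 = 12, slack = 5, bound satisfied, not MDS.

Singleton bound: d ≤ n − k + 1.
Here n = 21, k = 10, so n − k + 1 = 12.
Given d = 7, check d ≤ 12: YES.
Slack = (n − k + 1) − d = 5.
The code is NOT MDS (slack = 5 > 0).
Description: the claimed parameters are [21, 10, 7]_8; such a code would be non-MDS.


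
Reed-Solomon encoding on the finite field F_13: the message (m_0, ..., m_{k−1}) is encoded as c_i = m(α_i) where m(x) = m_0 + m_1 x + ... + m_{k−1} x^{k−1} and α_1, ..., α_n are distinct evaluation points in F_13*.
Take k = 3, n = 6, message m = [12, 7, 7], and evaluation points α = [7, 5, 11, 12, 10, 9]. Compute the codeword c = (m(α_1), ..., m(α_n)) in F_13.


c = [1, 1, 0, 12, 2, 5]

Message polynomial: m(x) = 12 + 7·x + 7·x^2 (mod 13).
For each evaluation point α_i, compute m(α_i) mod 13:
  α_1 = 7: Horner steps 7 → 4 → 1, so m(7) = 1.
  α_2 = 5: Horner steps 7 → 3 → 1, so m(5) = 1.
  α_3 = 11: Horner steps 7 → 6 → 0, so m(11) = 0.
  α_4 = 12: Horner steps 7 → 0 → 12, so m(12) = 12.
  α_5 = 10: Horner steps 7 → 12 → 2, so m(10) = 2.
  α_6 = 9: Horner steps 7 → 5 → 5, so m(9) = 5.
Codeword c = [1, 1, 0, 12, 2, 5] ∈ F_13^6.


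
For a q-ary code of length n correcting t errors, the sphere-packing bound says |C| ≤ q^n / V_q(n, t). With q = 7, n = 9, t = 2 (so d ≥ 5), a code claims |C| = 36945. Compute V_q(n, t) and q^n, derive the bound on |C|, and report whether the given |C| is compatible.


V_q(n, t) = 1351, q^n = 40353607, Hamming bound = 29869, |C| = 36945 > bound (violated).

Step 1: Compute V_q(n, t) = Σ_{j=0}^2 C(n, j) (q−1)^j.
  j = 0: C(9,0)·(6)^0 = 1·1 = 1.
  j = 1: C(9,1)·(6)^1 = 9·6 = 54.
  j = 2: C(9,2)·(6)^2 = 36·36 = 1296.
  V_q(n, t) = 1 + 54 + 1296 = 1351.
Step 2: q^n = 7^9 = 40353607.
Step 3: Hamming bound ⌊q^n / V_q(n,t)⌋ = ⌊40353607/1351⌋ = 29869.
Step 4: Compare |C| = 36945 to 29869: violated.
The claimed |C| lies above the Hamming bound, so no 7-ary code of length 9 with d ≥ 5 can have 36945 codewords.


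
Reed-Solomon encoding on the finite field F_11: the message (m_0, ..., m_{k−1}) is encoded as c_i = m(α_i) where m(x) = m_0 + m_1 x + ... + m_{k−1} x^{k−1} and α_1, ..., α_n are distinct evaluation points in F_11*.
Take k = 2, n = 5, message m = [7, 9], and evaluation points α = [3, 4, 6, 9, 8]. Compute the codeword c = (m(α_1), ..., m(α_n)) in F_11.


c = [1, 10, 6, 0, 2]

Message polynomial: m(x) = 7 + 9·x (mod 11).
For each evaluation point α_i, compute m(α_i) mod 11:
  α_1 = 3: Horner steps 9 → 1, so m(3) = 1.
  α_2 = 4: Horner steps 9 → 10, so m(4) = 10.
  α_3 = 6: Horner steps 9 → 6, so m(6) = 6.
  α_4 = 9: Horner steps 9 → 0, so m(9) = 0.
  α_5 = 8: Horner steps 9 → 2, so m(8) = 2.
Codeword c = [1, 10, 6, 0, 2] ∈ F_11^5.


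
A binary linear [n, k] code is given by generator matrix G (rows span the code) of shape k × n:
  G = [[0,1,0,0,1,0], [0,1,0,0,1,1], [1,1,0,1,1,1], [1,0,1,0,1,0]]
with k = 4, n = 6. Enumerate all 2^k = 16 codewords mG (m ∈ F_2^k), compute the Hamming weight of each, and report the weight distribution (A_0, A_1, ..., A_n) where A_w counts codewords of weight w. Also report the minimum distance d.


Weight distribution: A_0 = 1, A_1 = 1, A_2 = 2, A_3 = 6, A_4 = 5, A_5 = 1. Minimum distance d = 1.

Enumerate all 2^4 = 16 messages m ∈ F_2^4.
For each, compute codeword c = mG in F_2^6, then tally its weight.
  m = 0000 → c = 000000, weight = 0.
  m = 1000 → c = 010010, weight = 2.
  m = 0100 → c = 010011, weight = 3.
  m = 1100 → c = 000001, weight = 1.
  m = 0010 → c = 110111, weight = 5.
  m = 1010 → c = 100101, weight = 3.
  m = 0110 → c = 100100, weight = 2.
  m = 1110 → c = 110110, weight = 4.
  m = 0001 → c = 101010, weight = 3.
  m = 1001 → c = 111000, weight = 3.
  m = 0101 → c = 111001, weight = 4.
  m = 1101 → c = 101011, weight = 4.
  m = 0011 → c = 011101, weight = 4.
  m = 1011 → c = 001111, weight = 4.
  m = 0111 → c = 001110, weight = 3.
  m = 1111 → c = 011100, weight = 3.
Tally weights:
  weight 0: 1 codewords.
  weight 1: 1 codewords.
  weight 2: 2 codewords.
  weight 3: 6 codewords.
  weight 4: 5 codewords.
  weight 5: 1 codewords.
Minimum distance d = smallest w > 0 with A_w > 0 = 1.
Sanity: Σ A_w = 16 = 2^4 = 16 ✓.


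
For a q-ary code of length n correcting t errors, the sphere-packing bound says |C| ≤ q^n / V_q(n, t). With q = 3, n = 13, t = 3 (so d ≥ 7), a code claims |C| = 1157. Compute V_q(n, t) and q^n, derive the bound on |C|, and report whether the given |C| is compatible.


V_q(n, t) = 2627, q^n = 1594323, Hamming bound = 606, |C| = 1157 > bound (violated).

Step 1: Compute V_q(n, t) = Σ_{j=0}^3 C(n, j) (q−1)^j.
  j = 0: C(13,0)·(2)^0 = 1·1 = 1.
  j = 1: C(13,1)·(2)^1 = 13·2 = 26.
  j = 2: C(13,2)·(2)^2 = 78·4 = 312.
  j = 3: C(13,3)·(2)^3 = 286·8 = 2288.
  V_q(n, t) = 1 + 26 + 312 + 2288 = 2627.
Step 2: q^n = 3^13 = 1594323.
Step 3: Hamming bound ⌊q^n / V_q(n,t)⌋ = ⌊1594323/2627⌋ = 606.
Step 4: Compare |C| = 1157 to 606: violated.
The claimed |C| lies above the Hamming bound, so no 3-ary code of length 13 with d ≥ 7 can have 1157 codewords.


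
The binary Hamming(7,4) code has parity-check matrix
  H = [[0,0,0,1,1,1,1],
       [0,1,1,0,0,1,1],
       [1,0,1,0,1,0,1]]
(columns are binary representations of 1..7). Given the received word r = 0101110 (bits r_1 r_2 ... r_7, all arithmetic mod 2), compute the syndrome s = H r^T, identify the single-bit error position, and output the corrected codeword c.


s = (1, 0, 1)^T, error position = 5, corrected codeword c = 0101010

Compute s = H r^T mod 2 one row at a time:
  s_1 = 1 + 1 + 1 + 0 = 3 ≡ 1 (mod 2).
  s_2 = 1 + 0 + 1 + 0 = 2 ≡ 0 (mod 2).
  s_3 = 0 + 0 + 1 + 0 = 1 ≡ 1 (mod 2).
s = (1, 0, 1)^T — this equals column 5 of H (binary 101), so error is at position 5.
Correct: flip bit 5 of r = 0101110 to get c = 0101010.


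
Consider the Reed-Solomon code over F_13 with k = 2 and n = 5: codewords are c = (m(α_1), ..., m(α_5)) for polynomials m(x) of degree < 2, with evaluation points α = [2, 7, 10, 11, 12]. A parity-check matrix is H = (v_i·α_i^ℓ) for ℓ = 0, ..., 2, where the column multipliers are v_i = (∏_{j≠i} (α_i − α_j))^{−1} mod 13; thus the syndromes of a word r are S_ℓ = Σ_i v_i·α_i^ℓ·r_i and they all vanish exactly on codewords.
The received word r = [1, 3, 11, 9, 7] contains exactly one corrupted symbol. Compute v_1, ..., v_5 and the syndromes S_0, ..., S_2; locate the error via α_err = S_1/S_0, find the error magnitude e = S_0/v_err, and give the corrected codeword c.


S = (1, 7, 10), error at position 2, error magnitude e = 12, c = [1, 4, 11, 9, 7].

Step 1: column multipliers v_i = (∏_{j≠i}(α_i − α_j))^{−1} mod 13.
  i = 1 (α = 2): (2−7)(2−10)(2−11)(2−12) = (−5)·(−8)·(−9)·(−10) = 3600 ≡ 12, so v_1 = 12^{−1} = 12 (mod 13).
  i = 2 (α = 7): (7−2)(7−10)(7−11)(7−12) = 5·(−3)·(−4)·(−5) = −300 ≡ 12, so v_2 = 12^{−1} = 12 (mod 13).
  i = 3 (α = 10): (10−2)(10−7)(10−11)(10−12) = 8·3·(−1)·(−2) = 48 ≡ 9, so v_3 = 9^{−1} = 3 (mod 13).
  i = 4 (α = 11): (11−2)(11−7)(11−10)(11−12) = 9·4·1·(−1) = −36 ≡ 3, so v_4 = 3^{−1} = 9 (mod 13).
  i = 5 (α = 12): (12−2)(12−7)(12−10)(12−11) = 10·5·2·1 = 100 ≡ 9, so v_5 = 9^{−1} = 3 (mod 13).
  v = [12, 12, 3, 9, 3].
Step 2: syndromes of r = [1, 3, 11, 9, 7] (all sums mod 13).
  S_0 = Σ v_i r_i = 12·1 + 12·3 + 3·11 + 9·9 + 3·7 = 183 ≡ 1.
  S_1 = Σ v_i α_i r_i = 12·2·1 + 12·7·3 + 3·10·11 + 9·11·9 + 3·12·7 = 1749 ≡ 7.
  α_i^2 mod 13 = [4, 10, 9, 4, 1].
  S_2 = Σ v_i α_i^2 r_i = 12·4·1 + 12·10·3 + 3·9·11 + 9·4·9 + 3·1·7 = 1050 ≡ 10.
  S = (1, 7, 10) ≠ 0, so r is not a codeword (an error is present).
Step 3: locate the error. For a single error e at position i, S_ℓ = v_i·e·α_i^ℓ, so α_err = S_1/S_0.
  S_0^{−1} = 1^{−1} = 1 (mod 13), so α_err = 7·1 = 7 ≡ 7 = α_2. Error position i = 2.
  Consistency check: S_2/S_1 = 10·2 = 20 ≡ 7 = α_err ✓ (single-error assumption holds).
Step 4: error magnitude e = S_0/v_2 = S_0·∏_{j≠2}(α_2 − α_j) = 1·12 = 12 ≡ 12 (mod 13).
Step 5: correct position 2: c_2 = r_2 − e = 3 − 12 ≡ 4 (mod 13). Hence c = [1, 4, 11, 9, 7].
  Check: interpolating c through the α_i gives m(x) = 5 + 11·x (degree < 2) with m(α_i) = c_i for every i, so c is indeed a codeword.


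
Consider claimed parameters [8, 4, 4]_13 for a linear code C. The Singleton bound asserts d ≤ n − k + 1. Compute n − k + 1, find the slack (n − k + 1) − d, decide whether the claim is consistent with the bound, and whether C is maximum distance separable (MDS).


Singleton RHS = n − k + 1 = 5, slack = 1, bound satisfied, not MDS.

Singleton bound: d ≤ n − k + 1.
Here n = 8, k = 4, so n − k + 1 = 5.
Given d = 4, check d ≤ 5: YES.
Slack = (n − k + 1) − d = 1.
The code is NOT MDS (slack = 1 > 0).
Description: the claimed parameters are [8, 4, 4]_13; such a code would be non-MDS.


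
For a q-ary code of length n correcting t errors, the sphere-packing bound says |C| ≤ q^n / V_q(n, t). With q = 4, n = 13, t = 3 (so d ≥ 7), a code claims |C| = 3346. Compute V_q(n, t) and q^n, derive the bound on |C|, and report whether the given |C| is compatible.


V_q(n, t) = 8464, q^n = 67108864, Hamming bound = 7928, |C| = 3346 ≤ bound (satisfied).

Step 1: Compute V_q(n, t) = Σ_{j=0}^3 C(n, j) (q−1)^j.
  j = 0: C(13,0)·(3)^0 = 1·1 = 1.
  j = 1: C(13,1)·(3)^1 = 13·3 = 39.
  j = 2: C(13,2)·(3)^2 = 78·9 = 702.
  j = 3: C(13,3)·(3)^3 = 286·27 = 7722.
  V_q(n, t) = 1 + 39 + 702 + 7722 = 8464.
Step 2: q^n = 4^13 = 67108864.
Step 3: Hamming bound ⌊q^n / V_q(n,t)⌋ = ⌊67108864/8464⌋ = 7928.
Step 4: Compare |C| = 3346 to 7928: satisfied.
The claimed |C| lies below the Hamming bound.


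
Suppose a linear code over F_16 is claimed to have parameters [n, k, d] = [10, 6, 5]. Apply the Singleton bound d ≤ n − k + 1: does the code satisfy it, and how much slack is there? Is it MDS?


Singleton RHS = n − k + 1 = 5, slack = 0, bound satisfied, MDS.

Singleton bound: d ≤ n − k + 1.
Here n = 10, k = 6, so n − k + 1 = 5.
Given d = 5, check d ≤ 5: YES.
Slack = (n − k + 1) − d = 0.
The code is MDS (slack = 0).
Description: the claimed parameters are [10, 6, 5]_16; such a code would be MDS (meets Singleton bound).


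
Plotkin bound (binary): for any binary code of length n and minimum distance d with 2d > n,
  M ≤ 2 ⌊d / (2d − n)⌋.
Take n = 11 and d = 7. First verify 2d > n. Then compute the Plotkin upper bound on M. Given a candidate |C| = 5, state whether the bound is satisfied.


Plotkin bound M ≤ 4; given |C| = 5 > bound (violated).

Check applicability: 2d = 14, n = 11.
2d − n = 3 > 0, so Plotkin applies.
Compute d/(2d−n) = 7/3 ≈ 2.3333.
⌊d/(2d−n)⌋ = 2.
Plotkin bound: M ≤ 2·2 = 4.
Given |C| = 5, check: VIOLATED.
This |C| is above the Plotkin bound, so no binary code with n = 11, d = 7 and 5 codewords exists.


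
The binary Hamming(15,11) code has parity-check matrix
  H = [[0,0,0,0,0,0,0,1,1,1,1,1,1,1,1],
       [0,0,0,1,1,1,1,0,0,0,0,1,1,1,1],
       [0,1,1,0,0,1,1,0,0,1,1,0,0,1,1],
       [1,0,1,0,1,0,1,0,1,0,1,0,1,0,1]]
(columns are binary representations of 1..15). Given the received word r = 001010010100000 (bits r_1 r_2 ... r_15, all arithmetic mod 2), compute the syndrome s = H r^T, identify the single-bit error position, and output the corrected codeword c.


s = (0, 1, 0, 0)^T, error position = 4, corrected codeword c = 001110010100000

Compute s = H r^T mod 2 one row at a time:
  s_1 = 1 + 0 + 1 + 0 + 0 + 0 + 0 + 0 = 2 ≡ 0 (mod 2).
  s_2 = 0 + 1 + 0 + 0 + 0 + 0 + 0 + 0 = 1 ≡ 1 (mod 2).
  s_3 = 0 + 1 + 0 + 0 + 1 + 0 + 0 + 0 = 2 ≡ 0 (mod 2).
  s_4 = 0 + 1 + 1 + 0 + 0 + 0 + 0 + 0 = 2 ≡ 0 (mod 2).
s = (0, 1, 0, 0)^T — this equals column 4 of H (binary 0100), so error is at position 4.
Correct: flip bit 4 of r = 001010010100000 to get c = 001110010100000.


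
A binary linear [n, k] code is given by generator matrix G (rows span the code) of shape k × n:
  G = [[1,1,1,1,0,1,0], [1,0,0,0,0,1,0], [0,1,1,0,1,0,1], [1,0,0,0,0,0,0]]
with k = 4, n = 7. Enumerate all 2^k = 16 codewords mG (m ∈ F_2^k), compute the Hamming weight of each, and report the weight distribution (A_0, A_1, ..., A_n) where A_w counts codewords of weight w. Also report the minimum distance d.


Weight distribution: A_0 = 1, A_1 = 2, A_2 = 1, A_3 = 2, A_4 = 5, A_5 = 4, A_6 = 1. Minimum distance d = 1.

Enumerate all 2^4 = 16 messages m ∈ F_2^4.
For each, compute codeword c = mG in F_2^7, then tally its weight.
  m = 0000 → c = 0000000, weight = 0.
  m = 1000 → c = 1111010, weight = 5.
  m = 0100 → c = 1000010, weight = 2.
  m = 1100 → c = 0111000, weight = 3.
  m = 0010 → c = 0110101, weight = 4.
  m = 1010 → c = 1001111, weight = 5.
  m = 0110 → c = 1110111, weight = 6.
  m = 1110 → c = 0001101, weight = 3.
  m = 0001 → c = 1000000, weight = 1.
  m = 1001 → c = 0111010, weight = 4.
  m = 0101 → c = 0000010, weight = 1.
  m = 1101 → c = 1111000, weight = 4.
  m = 0011 → c = 1110101, weight = 5.
  m = 1011 → c = 0001111, weight = 4.
  m = 0111 → c = 0110111, weight = 5.
  m = 1111 → c = 1001101, weight = 4.
Tally weights:
  weight 0: 1 codewords.
  weight 1: 2 codewords.
  weight 2: 1 codewords.
  weight 3: 2 codewords.
  weight 4: 5 codewords.
  weight 5: 4 codewords.
  weight 6: 1 codewords.
Minimum distance d = smallest w > 0 with A_w > 0 = 1.
Sanity: Σ A_w = 16 = 2^4 = 16 ✓.


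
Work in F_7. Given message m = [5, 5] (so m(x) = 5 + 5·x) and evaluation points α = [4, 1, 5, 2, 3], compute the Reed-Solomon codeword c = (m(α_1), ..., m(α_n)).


c = [4, 3, 2, 1, 6]

Message polynomial: m(x) = 5 + 5·x (mod 7).
For each evaluation point α_i, compute m(α_i) mod 7:
  α_1 = 4: Horner steps 5 → 4, so m(4) = 4.
  α_2 = 1: Horner steps 5 → 3, so m(1) = 3.
  α_3 = 5: Horner steps 5 → 2, so m(5) = 2.
  α_4 = 2: Horner steps 5 → 1, so m(2) = 1.
  α_5 = 3: Horner steps 5 → 6, so m(3) = 6.
Codeword c = [4, 3, 2, 1, 6] ∈ F_7^5.


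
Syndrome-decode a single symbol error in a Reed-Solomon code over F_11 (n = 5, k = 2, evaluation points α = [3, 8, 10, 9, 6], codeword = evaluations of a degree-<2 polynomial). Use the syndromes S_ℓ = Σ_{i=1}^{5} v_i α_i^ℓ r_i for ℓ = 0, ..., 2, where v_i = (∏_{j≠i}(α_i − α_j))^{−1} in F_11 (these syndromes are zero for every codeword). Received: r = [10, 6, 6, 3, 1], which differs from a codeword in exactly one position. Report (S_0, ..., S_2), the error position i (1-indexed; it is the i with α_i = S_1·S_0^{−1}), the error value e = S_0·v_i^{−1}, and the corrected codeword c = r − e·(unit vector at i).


S = (6, 5, 6), error at position 3, error magnitude e = 6, c = [10, 6, 0, 3, 1].

Step 1: column multipliers v_i = (∏_{j≠i}(α_i − α_j))^{−1} mod 11.
  i = 1 (α = 3): (3−8)(3−10)(3−9)(3−6) = (−5)·(−7)·(−6)·(−3) = 630 ≡ 3, so v_1 = 3^{−1} = 4 (mod 11).
  i = 2 (α = 8): (8−3)(8−10)(8−9)(8−6) = 5·(−2)·(−1)·2 = 20 ≡ 9, so v_2 = 9^{−1} = 5 (mod 11).
  i = 3 (α = 10): (10−3)(10−8)(10−9)(10−6) = 7·2·1·4 = 56 ≡ 1, so v_3 = 1^{−1} = 1 (mod 11).
  i = 4 (α = 9): (9−3)(9−8)(9−10)(9−6) = 6·1·(−1)·3 = −18 ≡ 4, so v_4 = 4^{−1} = 3 (mod 11).
  i = 5 (α = 6): (6−3)(6−8)(6−10)(6−9) = 3·(−2)·(−4)·(−3) = −72 ≡ 5, so v_5 = 5^{−1} = 9 (mod 11).
  v = [4, 5, 1, 3, 9].
Step 2: syndromes of r = [10, 6, 6, 3, 1] (all sums mod 11).
  S_0 = Σ v_i r_i = 4·10 + 5·6 + 1·6 + 3·3 + 9·1 = 94 ≡ 6.
  S_1 = Σ v_i α_i r_i = 4·3·10 + 5·8·6 + 1·10·6 + 3·9·3 + 9·6·1 = 555 ≡ 5.
  α_i^2 mod 11 = [9, 9, 1, 4, 3].
  S_2 = Σ v_i α_i^2 r_i = 4·9·10 + 5·9·6 + 1·1·6 + 3·4·3 + 9·3·1 = 699 ≡ 6.
  S = (6, 5, 6) ≠ 0, so r is not a codeword (an error is present).
Step 3: locate the error. For a single error e at position i, S_ℓ = v_i·e·α_i^ℓ, so α_err = S_1/S_0.
  S_0^{−1} = 6^{−1} = 2 (mod 11), so α_err = 5·2 = 10 ≡ 10 = α_3. Error position i = 3.
  Consistency check: S_2/S_1 = 6·9 = 54 ≡ 10 = α_err ✓ (single-error assumption holds).
Step 4: error magnitude e = S_0/v_3 = S_0·∏_{j≠3}(α_3 − α_j) = 6·1 = 6 ≡ 6 (mod 11).
Step 5: correct position 3: c_3 = r_3 − e = 6 − 6 ≡ 0 (mod 11). Hence c = [10, 6, 0, 3, 1].
  Check: interpolating c through the α_i gives m(x) = 8 + 8·x (degree < 2) with m(α_i) = c_i for every i, so c is indeed a codeword.


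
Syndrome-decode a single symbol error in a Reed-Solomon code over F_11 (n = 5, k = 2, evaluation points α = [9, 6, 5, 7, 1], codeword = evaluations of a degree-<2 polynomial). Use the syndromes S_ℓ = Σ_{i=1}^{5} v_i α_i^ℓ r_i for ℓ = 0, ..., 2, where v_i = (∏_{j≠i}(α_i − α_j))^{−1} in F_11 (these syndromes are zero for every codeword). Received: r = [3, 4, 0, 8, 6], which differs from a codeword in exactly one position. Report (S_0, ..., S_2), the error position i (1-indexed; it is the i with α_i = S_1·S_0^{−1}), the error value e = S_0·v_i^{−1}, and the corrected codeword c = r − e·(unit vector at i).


S = (4, 3, 5), error at position 1, error magnitude e = 9, c = [5, 4, 0, 8, 6].

Step 1: column multipliers v_i = (∏_{j≠i}(α_i − α_j))^{−1} mod 11.
  i = 1 (α = 9): (9−6)(9−5)(9−7)(9−1) = 3·4·2·8 = 192 ≡ 5, so v_1 = 5^{−1} = 9 (mod 11).
  i = 2 (α = 6): (6−9)(6−5)(6−7)(6−1) = (−3)·1·(−1)·5 = 15 ≡ 4, so v_2 = 4^{−1} = 3 (mod 11).
  i = 3 (α = 5): (5−9)(5−6)(5−7)(5−1) = (−4)·(−1)·(−2)·4 = −32 ≡ 1, so v_3 = 1^{−1} = 1 (mod 11).
  i = 4 (α = 7): (7−9)(7−6)(7−5)(7−1) = (−2)·1·2·6 = −24 ≡ 9, so v_4 = 9^{−1} = 5 (mod 11).
  i = 5 (α = 1): (1−9)(1−6)(1−5)(1−7) = (−8)·(−5)·(−4)·(−6) = 960 ≡ 3, so v_5 = 3^{−1} = 4 (mod 11).
  v = [9, 3, 1, 5, 4].
Step 2: syndromes of r = [3, 4, 0, 8, 6] (all sums mod 11).
  S_0 = Σ v_i r_i = 9·3 + 3·4 + 1·0 + 5·8 + 4·6 = 103 ≡ 4.
  S_1 = Σ v_i α_i r_i = 9·9·3 + 3·6·4 + 1·5·0 + 5·7·8 + 4·1·6 = 619 ≡ 3.
  α_i^2 mod 11 = [4, 3, 3, 5, 1].
  S_2 = Σ v_i α_i^2 r_i = 9·4·3 + 3·3·4 + 1·3·0 + 5·5·8 + 4·1·6 = 368 ≡ 5.
  S = (4, 3, 5) ≠ 0, so r is not a codeword (an error is present).
Step 3: locate the error. For a single error e at position i, S_ℓ = v_i·e·α_i^ℓ, so α_err = S_1/S_0.
  S_0^{−1} = 4^{−1} = 3 (mod 11), so α_err = 3·3 = 9 ≡ 9 = α_1. Error position i = 1.
  Consistency check: S_2/S_1 = 5·4 = 20 ≡ 9 = α_err ✓ (single-error assumption holds).
Step 4: error magnitude e = S_0/v_1 = S_0·∏_{j≠1}(α_1 − α_j) = 4·5 = 20 ≡ 9 (mod 11).
Step 5: correct position 1: c_1 = r_1 − e = 3 − 9 ≡ 5 (mod 11). Hence c = [5, 4, 0, 8, 6].
  Check: interpolating c through the α_i gives m(x) = 2 + 4·x (degree < 2) with m(α_i) = c_i for every i, so c is indeed a codeword.


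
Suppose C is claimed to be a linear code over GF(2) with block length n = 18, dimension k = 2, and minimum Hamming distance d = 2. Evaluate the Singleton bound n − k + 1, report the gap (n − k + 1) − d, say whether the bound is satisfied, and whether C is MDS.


Singleton RHS = n − k + 1 = 17, slack = 15, bound satisfied, not MDS.

Singleton bound: d ≤ n − k + 1.
Here n = 18, k = 2, so n − k + 1 = 17.
Given d = 2, check d ≤ 17: YES.
Slack = (n − k + 1) − d = 15.
The code is NOT MDS (slack = 15 > 0).
Description: the claimed parameters are [18, 2, 2]_2; such a code would be non-MDS.


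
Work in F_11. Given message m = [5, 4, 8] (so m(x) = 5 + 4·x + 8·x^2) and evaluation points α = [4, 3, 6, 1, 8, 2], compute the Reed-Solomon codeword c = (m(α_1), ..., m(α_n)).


c = [6, 1, 9, 6, 10, 1]

Message polynomial: m(x) = 5 + 4·x + 8·x^2 (mod 11).
For each evaluation point α_i, compute m(α_i) mod 11:
  α_1 = 4: Horner steps 8 → 3 → 6, so m(4) = 6.
  α_2 = 3: Horner steps 8 → 6 → 1, so m(3) = 1.
  α_3 = 6: Horner steps 8 → 8 → 9, so m(6) = 9.
  α_4 = 1: Horner steps 8 → 1 → 6, so m(1) = 6.
  α_5 = 8: Horner steps 8 → 2 → 10, so m(8) = 10.
  α_6 = 2: Horner steps 8 → 9 → 1, so m(2) = 1.
Codeword c = [6, 1, 9, 6, 10, 1] ∈ F_11^6.


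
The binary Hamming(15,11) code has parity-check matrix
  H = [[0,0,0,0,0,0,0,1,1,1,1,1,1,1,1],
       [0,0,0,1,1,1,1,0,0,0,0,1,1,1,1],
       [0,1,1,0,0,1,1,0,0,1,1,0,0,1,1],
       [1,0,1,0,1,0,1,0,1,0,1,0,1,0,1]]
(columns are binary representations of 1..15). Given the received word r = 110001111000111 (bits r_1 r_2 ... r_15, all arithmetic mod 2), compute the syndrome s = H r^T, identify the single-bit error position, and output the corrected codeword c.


s = (1, 1, 1, 1)^T, error position = 15, corrected codeword c = 110001111000110

Compute s = H r^T mod 2 one row at a time:
  s_1 = 1 + 1 + 0 + 0 + 0 + 1 + 1 + 1 = 5 ≡ 1 (mod 2).
  s_2 = 0 + 0 + 1 + 1 + 0 + 1 + 1 + 1 = 5 ≡ 1 (mod 2).
  s_3 = 1 + 0 + 1 + 1 + 0 + 0 + 1 + 1 = 5 ≡ 1 (mod 2).
  s_4 = 1 + 0 + 0 + 1 + 1 + 0 + 1 + 1 = 5 ≡ 1 (mod 2).
s = (1, 1, 1, 1)^T — this equals column 15 of H (binary 1111), so error is at position 15.
Correct: flip bit 15 of r = 110001111000111 to get c = 110001111000110.


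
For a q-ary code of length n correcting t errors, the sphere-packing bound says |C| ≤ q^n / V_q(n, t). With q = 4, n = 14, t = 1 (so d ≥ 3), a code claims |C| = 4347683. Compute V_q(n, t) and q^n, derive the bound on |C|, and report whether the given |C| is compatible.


V_q(n, t) = 43, q^n = 268435456, Hamming bound = 6242685, |C| = 4347683 ≤ bound (satisfied).

Step 1: Compute V_q(n, t) = Σ_{j=0}^1 C(n, j) (q−1)^j.
  j = 0: C(14,0)·(3)^0 = 1·1 = 1.
  j = 1: C(14,1)·(3)^1 = 14·3 = 42.
  V_q(n, t) = 1 + 42 = 43.
Step 2: q^n = 4^14 = 268435456.
Step 3: Hamming bound ⌊q^n / V_q(n,t)⌋ = ⌊268435456/43⌋ = 6242685.
Step 4: Compare |C| = 4347683 to 6242685: satisfied.
The claimed |C| lies below the Hamming bound.


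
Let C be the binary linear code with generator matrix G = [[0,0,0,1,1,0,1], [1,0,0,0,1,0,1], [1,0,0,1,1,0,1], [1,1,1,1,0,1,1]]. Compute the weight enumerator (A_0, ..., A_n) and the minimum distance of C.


Weight distribution: A_0 = 1, A_1 = 2, A_2 = 2, A_3 = 2, A_4 = 3, A_5 = 4, A_6 = 2. Minimum distance d = 1.

Enumerate all 2^4 = 16 messages m ∈ F_2^4.
For each, compute codeword c = mG in F_2^7, then tally its weight.
  m = 0000 → c = 0000000, weight = 0.
  m = 1000 → c = 0001101, weight = 3.
  m = 0100 → c = 1000101, weight = 3.
  m = 1100 → c = 1001000, weight = 2.
  m = 0010 → c = 1001101, weight = 4.
  m = 1010 → c = 1000000, weight = 1.
  m = 0110 → c = 0001000, weight = 1.
  m = 1110 → c = 0000101, weight = 2.
  m = 0001 → c = 1111011, weight = 6.
  m = 1001 → c = 1110110, weight = 5.
  m = 0101 → c = 0111110, weight = 5.
  m = 1101 → c = 0110011, weight = 4.
  m = 0011 → c = 0110110, weight = 4.
  m = 1011 → c = 0111011, weight = 5.
  m = 0111 → c = 1110011, weight = 5.
  m = 1111 → c = 1111110, weight = 6.
Tally weights:
  weight 0: 1 codewords.
  weight 1: 2 codewords.
  weight 2: 2 codewords.
  weight 3: 2 codewords.
  weight 4: 3 codewords.
  weight 5: 4 codewords.
  weight 6: 2 codewords.
Minimum distance d = smallest w > 0 with A_w > 0 = 1.
Sanity: Σ A_w = 16 = 2^4 = 16 ✓.


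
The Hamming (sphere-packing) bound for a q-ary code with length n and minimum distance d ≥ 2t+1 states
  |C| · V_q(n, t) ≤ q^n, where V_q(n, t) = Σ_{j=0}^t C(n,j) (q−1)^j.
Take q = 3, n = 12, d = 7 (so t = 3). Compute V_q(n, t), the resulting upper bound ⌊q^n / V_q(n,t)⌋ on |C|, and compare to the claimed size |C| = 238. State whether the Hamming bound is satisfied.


V_q(n, t) = 2049, q^n = 531441, Hamming bound = 259, |C| = 238 ≤ bound (satisfied).

Step 1: Compute V_q(n, t) = Σ_{j=0}^3 C(n, j) (q−1)^j.
  j = 0: C(12,0)·(2)^0 = 1·1 = 1.
  j = 1: C(12,1)·(2)^1 = 12·2 = 24.
  j = 2: C(12,2)·(2)^2 = 66·4 = 264.
  j = 3: C(12,3)·(2)^3 = 220·8 = 1760.
  V_q(n, t) = 1 + 24 + 264 + 1760 = 2049.
Step 2: q^n = 3^12 = 531441.
Step 3: Hamming bound ⌊q^n / V_q(n,t)⌋ = ⌊531441/2049⌋ = 259.
Step 4: Compare |C| = 238 to 259: satisfied.
The claimed |C| lies below the Hamming bound.


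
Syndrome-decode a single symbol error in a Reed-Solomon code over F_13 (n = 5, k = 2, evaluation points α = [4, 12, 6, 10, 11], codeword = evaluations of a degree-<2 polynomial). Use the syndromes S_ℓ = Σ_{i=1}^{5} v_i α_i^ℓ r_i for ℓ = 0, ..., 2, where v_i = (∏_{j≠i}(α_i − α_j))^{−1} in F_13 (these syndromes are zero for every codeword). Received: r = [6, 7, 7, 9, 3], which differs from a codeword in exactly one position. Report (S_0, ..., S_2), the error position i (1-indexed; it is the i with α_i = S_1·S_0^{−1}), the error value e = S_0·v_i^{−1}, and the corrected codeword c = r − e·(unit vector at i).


S = (2, 11, 2), error at position 2, error magnitude e = 10, c = [6, 10, 7, 9, 3].

Step 1: column multipliers v_i = (∏_{j≠i}(α_i − α_j))^{−1} mod 13.
  i = 1 (α = 4): (4−12)(4−6)(4−10)(4−11) = (−8)·(−2)·(−6)·(−7) = 672 ≡ 9, so v_1 = 9^{−1} = 3 (mod 13).
  i = 2 (α = 12): (12−4)(12−6)(12−10)(12−11) = 8·6·2·1 = 96 ≡ 5, so v_2 = 5^{−1} = 8 (mod 13).
  i = 3 (α = 6): (6−4)(6−12)(6−10)(6−11) = 2·(−6)·(−4)·(−5) = −240 ≡ 7, so v_3 = 7^{−1} = 2 (mod 13).
  i = 4 (α = 10): (10−4)(10−12)(10−6)(10−11) = 6·(−2)·4·(−1) = 48 ≡ 9, so v_4 = 9^{−1} = 3 (mod 13).
  i = 5 (α = 11): (11−4)(11−12)(11−6)(11−10) = 7·(−1)·5·1 = −35 ≡ 4, so v_5 = 4^{−1} = 10 (mod 13).
  v = [3, 8, 2, 3, 10].
Step 2: syndromes of r = [6, 7, 7, 9, 3] (all sums mod 13).
  S_0 = Σ v_i r_i = 3·6 + 8·7 + 2·7 + 3·9 + 10·3 = 145 ≡ 2.
  S_1 = Σ v_i α_i r_i = 3·4·6 + 8·12·7 + 2·6·7 + 3·10·9 + 10·11·3 = 1428 ≡ 11.
  α_i^2 mod 13 = [3, 1, 10, 9, 4].
  S_2 = Σ v_i α_i^2 r_i = 3·3·6 + 8·1·7 + 2·10·7 + 3·9·9 + 10·4·3 = 613 ≡ 2.
  S = (2, 11, 2) ≠ 0, so r is not a codeword (an error is present).
Step 3: locate the error. For a single error e at position i, S_ℓ = v_i·e·α_i^ℓ, so α_err = S_1/S_0.
  S_0^{−1} = 2^{−1} = 7 (mod 13), so α_err = 11·7 = 77 ≡ 12 = α_2. Error position i = 2.
  Consistency check: S_2/S_1 = 2·6 = 12 ≡ 12 = α_err ✓ (single-error assumption holds).
Step 4: error magnitude e = S_0/v_2 = S_0·∏_{j≠2}(α_2 − α_j) = 2·5 = 10 ≡ 10 (mod 13).
Step 5: correct position 2: c_2 = r_2 − e = 7 − 10 ≡ 10 (mod 13). Hence c = [6, 10, 7, 9, 3].
  Check: interpolating c through the α_i gives m(x) = 4 + 7·x (degree < 2) with m(α_i) = c_i for every i, so c is indeed a codeword.
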